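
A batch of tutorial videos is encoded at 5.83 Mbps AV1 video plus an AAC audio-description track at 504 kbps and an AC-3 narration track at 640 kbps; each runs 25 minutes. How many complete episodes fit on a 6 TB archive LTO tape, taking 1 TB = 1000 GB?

25 min = 1500 s
Audio total: 504 + 640 = 1144 kbps = 1.144 Mbps.
Total bitrate: 6.974 Mbps.
Per item: 6.974 Mbps × 1500 s = 10,461 Mb = 1,308 MB.
Capacity: 6 TB = 48,000,000 Mb; 4588.47 items → 4588 complete.

4588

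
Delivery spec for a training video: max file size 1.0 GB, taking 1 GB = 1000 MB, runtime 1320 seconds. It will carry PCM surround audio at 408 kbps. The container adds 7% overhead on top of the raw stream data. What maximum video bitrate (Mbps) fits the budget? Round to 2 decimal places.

5.26 Mbps

Budget: 1.0 GB = 8000.0 Mb.
Stream payload after overhead: 8000.0 / 1.07 = 7476.6 Mb.
Total bitrate budget: 7476.6 Mb / 1320 s = 5.664 Mbps.
Audio: 408 kbps = 0.408 Mbps.
Video: 5.664 − 0.408 = 5.256 Mbps.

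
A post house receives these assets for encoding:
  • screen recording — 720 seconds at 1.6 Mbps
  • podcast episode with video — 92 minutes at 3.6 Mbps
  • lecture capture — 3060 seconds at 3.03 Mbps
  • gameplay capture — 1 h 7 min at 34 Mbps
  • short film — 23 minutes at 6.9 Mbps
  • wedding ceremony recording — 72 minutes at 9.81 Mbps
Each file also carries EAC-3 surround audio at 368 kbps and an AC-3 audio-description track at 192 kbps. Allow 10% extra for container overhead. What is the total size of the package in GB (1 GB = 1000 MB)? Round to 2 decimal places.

31.56 GB

Audio total: 368 + 192 = 560 kbps = 0.560 Mbps.
screen recording: 2.160 Mbps × 720 s × 1.10 = 1710.7 Mb
podcast episode with video: 4.160 Mbps × 5520 s × 1.10 = 25259.5 Mb
lecture capture: 3.590 Mbps × 3060 s × 1.10 = 12083.9 Mb
gameplay capture: 34.560 Mbps × 4020 s × 1.10 = 152824.3 Mb
short film: 7.460 Mbps × 1380 s × 1.10 = 11324.3 Mb
wedding ceremony recording: 10.370 Mbps × 4320 s × 1.10 = 49278.2 Mb
Total: 252481.0 Mb = 31560.1 MB.
= 31.56 GB.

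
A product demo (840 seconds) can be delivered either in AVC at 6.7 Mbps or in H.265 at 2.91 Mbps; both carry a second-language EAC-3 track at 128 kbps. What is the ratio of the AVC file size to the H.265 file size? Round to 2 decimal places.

2.25

Audio: 128 kbps = 0.128 Mbps.
AVC: 6.828 Mbps × 840 s = 5735.5 Mb = 0.717 GB.
H.265: 3.038 Mbps × 840 s = 2551.9 Mb = 0.319 GB.
Ratio: 0.717 / 0.319 = 2.248.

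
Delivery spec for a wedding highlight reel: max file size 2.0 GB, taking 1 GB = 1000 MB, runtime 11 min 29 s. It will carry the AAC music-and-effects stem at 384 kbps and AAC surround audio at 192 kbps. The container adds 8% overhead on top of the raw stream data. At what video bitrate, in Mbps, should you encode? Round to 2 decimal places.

Budget: 2.0 GB = 16000.0 Mb.
Stream payload after overhead: 16000.0 / 1.08 = 14814.8 Mb.
11 min 29 s = 689 s
Total bitrate budget: 14814.8 Mb / 689 s = 21.502 Mbps.
Audio total: 384 + 192 = 576 kbps = 0.576 Mbps.
Video: 21.502 − 0.576 = 20.926 Mbps.

20.93 Mbps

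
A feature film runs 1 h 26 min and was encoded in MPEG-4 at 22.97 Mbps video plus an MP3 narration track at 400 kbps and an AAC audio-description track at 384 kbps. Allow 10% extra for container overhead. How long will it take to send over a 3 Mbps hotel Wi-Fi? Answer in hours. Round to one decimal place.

1 h 26 min = 86 min = 5160 s
Audio total: 400 + 384 = 784 kbps = 0.784 Mbps.
Total bitrate: 23.754 Mbps.
File: 23.754 Mbps × 5160 s = 122570.6 Mb.
With 10% container overhead: ×1.10. → 134827.7 Mb.
At 3 Mbps: 134827.7 / 3 = 44942.6 s ≈ 12.5 hours.

12.5 hours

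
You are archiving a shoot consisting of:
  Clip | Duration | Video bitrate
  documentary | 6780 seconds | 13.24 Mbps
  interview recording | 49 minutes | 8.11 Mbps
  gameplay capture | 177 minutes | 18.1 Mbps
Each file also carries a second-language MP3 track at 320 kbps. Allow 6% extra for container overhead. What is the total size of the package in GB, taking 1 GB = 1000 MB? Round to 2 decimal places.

41.39 GB

Audio: 320 kbps = 0.320 Mbps.
documentary: 13.560 Mbps × 6780 s × 1.06 = 97453.0 Mb
interview recording: 8.430 Mbps × 2940 s × 1.06 = 26271.3 Mb
gameplay capture: 18.420 Mbps × 10620 s × 1.06 = 207357.6 Mb
Total: 331081.9 Mb = 41385.2 MB.
= 41.39 GB.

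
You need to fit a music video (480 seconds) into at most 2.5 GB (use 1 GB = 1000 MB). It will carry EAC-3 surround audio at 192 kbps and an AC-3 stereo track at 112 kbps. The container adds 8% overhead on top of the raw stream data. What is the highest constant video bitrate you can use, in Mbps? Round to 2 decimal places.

38.28 Mbps

Budget: 2.5 GB = 20000.0 Mb.
Stream payload after overhead: 20000.0 / 1.08 = 18518.5 Mb.
Total bitrate budget: 18518.5 Mb / 480 s = 38.580 Mbps.
Audio total: 192 + 112 = 304 kbps = 0.304 Mbps.
Video: 38.580 − 0.304 = 38.276 Mbps.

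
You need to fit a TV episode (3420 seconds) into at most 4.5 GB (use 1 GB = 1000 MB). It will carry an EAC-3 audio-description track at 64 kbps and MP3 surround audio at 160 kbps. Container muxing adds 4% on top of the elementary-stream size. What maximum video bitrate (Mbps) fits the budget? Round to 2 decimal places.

Budget: 4.5 GB = 36000.0 Mb.
Stream payload after overhead: 36000.0 / 1.04 = 34615.4 Mb.
Total bitrate budget: 34615.4 Mb / 3420 s = 10.121 Mbps.
Audio total: 64 + 160 = 224 kbps = 0.224 Mbps.
Video: 10.121 − 0.224 = 9.897 Mbps.

9.90 Mbps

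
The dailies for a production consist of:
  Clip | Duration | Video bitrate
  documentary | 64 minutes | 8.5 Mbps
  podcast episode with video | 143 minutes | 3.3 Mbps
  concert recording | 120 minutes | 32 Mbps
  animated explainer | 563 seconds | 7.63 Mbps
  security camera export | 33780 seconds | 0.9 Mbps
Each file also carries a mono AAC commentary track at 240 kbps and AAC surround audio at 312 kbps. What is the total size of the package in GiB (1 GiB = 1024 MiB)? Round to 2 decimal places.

41.43 GiB

Audio total: 240 + 312 = 552 kbps = 0.552 Mbps.
documentary: 9.052 Mbps × 3840 s = 34759.7 Mb
podcast episode with video: 3.852 Mbps × 8580 s = 33050.2 Mb
concert recording: 32.552 Mbps × 7200 s = 234374.4 Mb
animated explainer: 8.182 Mbps × 563 s = 4606.5 Mb
security camera export: 1.452 Mbps × 33780 s = 49048.6 Mb
Total: 355839.3 Mb = 44479.9 MB.
= 41.43 GiB.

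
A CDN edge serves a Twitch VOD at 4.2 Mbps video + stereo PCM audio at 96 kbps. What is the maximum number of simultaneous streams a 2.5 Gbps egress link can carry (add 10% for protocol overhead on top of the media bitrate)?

Audio: 96 kbps = 0.096 Mbps.
Per-viewer media rate: 4.296 Mbps.
On the wire with 10% overhead: 4.726 Mbps.
2.5 Gbps = 2,500 Mbps; 2,500 / 4.726 = 529.03 → 529 viewers.

529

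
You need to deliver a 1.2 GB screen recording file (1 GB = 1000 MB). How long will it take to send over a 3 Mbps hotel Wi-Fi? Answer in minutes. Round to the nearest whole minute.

53 minutes

File: 1.2 GB = 9600.0 Mb.
At 3 Mbps: 9600.0 / 3 = 3200.0 s ≈ 53.3 minutes.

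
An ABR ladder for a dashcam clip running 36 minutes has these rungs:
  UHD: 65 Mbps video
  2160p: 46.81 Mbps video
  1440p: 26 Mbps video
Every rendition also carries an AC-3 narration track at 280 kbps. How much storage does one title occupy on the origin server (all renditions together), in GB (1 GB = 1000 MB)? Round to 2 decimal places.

36 min = 2160 s
Audio: 280 kbps = 0.280 Mbps.
Sum of rendition bitrates: (65+0.280) + (46.81+0.280) + (26+0.280) = 138.650 Mbps.
× 2160 s = 299,484 Mb = 37,436 MB = 37.44 GB.

37.44 GB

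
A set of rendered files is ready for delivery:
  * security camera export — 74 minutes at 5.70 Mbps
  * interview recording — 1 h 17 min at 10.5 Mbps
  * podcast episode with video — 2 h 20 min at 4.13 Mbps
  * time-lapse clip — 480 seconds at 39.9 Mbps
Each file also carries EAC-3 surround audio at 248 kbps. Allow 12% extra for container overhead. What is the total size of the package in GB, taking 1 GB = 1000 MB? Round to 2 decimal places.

Audio: 248 kbps = 0.248 Mbps.
security camera export: 5.948 Mbps × 4440 s × 1.12 = 29578.2 Mb
interview recording: 10.748 Mbps × 4620 s × 1.12 = 55614.5 Mb
podcast episode with video: 4.378 Mbps × 8400 s × 1.12 = 41188.2 Mb
time-lapse clip: 40.148 Mbps × 480 s × 1.12 = 21583.6 Mb
Total: 147964.5 Mb = 18495.6 MB.
= 18.50 GB.

18.50 GB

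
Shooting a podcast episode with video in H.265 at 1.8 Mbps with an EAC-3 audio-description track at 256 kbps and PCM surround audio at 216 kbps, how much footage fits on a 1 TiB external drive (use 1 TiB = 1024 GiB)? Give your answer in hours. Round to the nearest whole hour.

1075 hours

Audio total: 256 + 216 = 472 kbps = 0.472 Mbps.
Total bitrate: 1.8 + 0.472 = 2.272 Mbps.
Capacity: 1 TiB = 8,796,093 Mb.
Recording time: 8,796,093 / 2.272 = 3,871,520 s ≈ 1,075 hours.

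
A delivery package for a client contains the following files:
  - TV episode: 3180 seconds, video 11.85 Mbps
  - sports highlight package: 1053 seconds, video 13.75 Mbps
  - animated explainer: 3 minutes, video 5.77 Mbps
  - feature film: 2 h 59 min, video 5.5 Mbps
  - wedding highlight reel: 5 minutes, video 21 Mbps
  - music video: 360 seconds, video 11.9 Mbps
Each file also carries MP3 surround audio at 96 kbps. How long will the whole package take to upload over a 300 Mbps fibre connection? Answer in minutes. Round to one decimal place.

Audio: 96 kbps = 0.096 Mbps.
TV episode: 11.946 Mbps × 3180 s = 37988.3 Mb
sports highlight package: 13.846 Mbps × 1053 s = 14579.8 Mb
animated explainer: 5.866 Mbps × 180 s = 1055.9 Mb
feature film: 5.596 Mbps × 10740 s = 60101.0 Mb
wedding highlight reel: 21.096 Mbps × 300 s = 6328.8 Mb
music video: 11.996 Mbps × 360 s = 4318.6 Mb
Total: 124372.4 Mb = 15546.5 MB.
At 300 Mbps: 124372.4 / 300 = 415 s ≈ 6.91 minutes.

6.9 minutes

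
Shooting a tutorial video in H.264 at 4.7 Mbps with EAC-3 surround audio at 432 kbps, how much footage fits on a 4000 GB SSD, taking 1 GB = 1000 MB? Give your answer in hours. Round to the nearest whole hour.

1732 hours

Audio: 432 kbps = 0.432 Mbps.
Total bitrate: 4.7 + 0.432 = 5.132 Mbps.
Capacity: 4000 GB = 32,000,000 Mb.
Recording time: 32,000,000 / 5.132 = 6,235,386 s ≈ 1,732 hours.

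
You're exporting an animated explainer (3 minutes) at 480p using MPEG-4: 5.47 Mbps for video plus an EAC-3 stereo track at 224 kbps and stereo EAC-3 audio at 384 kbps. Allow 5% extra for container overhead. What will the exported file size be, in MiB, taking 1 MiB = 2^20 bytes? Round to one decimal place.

3 min = 180 s
Audio total: 224 + 384 = 608 kbps = 0.608 Mbps.
Total bitrate: 5.47 + 0.608 = 6.078 Mbps.
Stream data: 6.078 Mbps × 180 s = 1094.0 Mb.
With 5% container overhead: ×1.05.
1,149 Mb = 143,592,750 bytes ÷ 1,048,576 = 136.9 MiB.

136.9 MiB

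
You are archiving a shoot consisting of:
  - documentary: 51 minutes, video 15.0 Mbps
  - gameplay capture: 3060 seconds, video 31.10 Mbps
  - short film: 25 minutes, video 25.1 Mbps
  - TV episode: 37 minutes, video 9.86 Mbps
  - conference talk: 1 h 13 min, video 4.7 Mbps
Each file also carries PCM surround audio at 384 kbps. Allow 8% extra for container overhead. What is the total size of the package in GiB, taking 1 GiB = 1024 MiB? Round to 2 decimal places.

Audio: 384 kbps = 0.384 Mbps.
documentary: 15.384 Mbps × 3060 s × 1.08 = 50841.0 Mb
gameplay capture: 31.484 Mbps × 3060 s × 1.08 = 104048.3 Mb
short film: 25.484 Mbps × 1500 s × 1.08 = 41284.1 Mb
TV episode: 10.244 Mbps × 2220 s × 1.08 = 24561.0 Mb
conference talk: 5.084 Mbps × 4380 s × 1.08 = 24049.4 Mb
Total: 244783.8 Mb = 30598.0 MB.
= 28.50 GiB.

28.50 GiB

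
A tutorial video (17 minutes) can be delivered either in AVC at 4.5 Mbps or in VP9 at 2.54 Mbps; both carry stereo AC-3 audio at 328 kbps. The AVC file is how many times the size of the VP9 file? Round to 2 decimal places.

17 min = 1020 s
Audio: 328 kbps = 0.328 Mbps.
AVC: 4.828 Mbps × 1020 s = 4924.6 Mb = 0.616 GB.
VP9: 2.868 Mbps × 1020 s = 2925.4 Mb = 0.366 GB.
Ratio: 0.616 / 0.366 = 1.683.

1.68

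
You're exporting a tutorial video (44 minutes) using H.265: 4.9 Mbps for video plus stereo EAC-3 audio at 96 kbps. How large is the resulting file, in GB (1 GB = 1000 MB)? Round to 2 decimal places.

1.65 GB

44 min = 2640 s
Audio: 96 kbps = 0.096 Mbps.
Total bitrate: 4.9 + 0.096 = 4.996 Mbps.
Stream data: 4.996 Mbps × 2640 s = 13189.4 Mb.
13,189 Mb ÷ 8 = 1,649 MB → 1.649 GB.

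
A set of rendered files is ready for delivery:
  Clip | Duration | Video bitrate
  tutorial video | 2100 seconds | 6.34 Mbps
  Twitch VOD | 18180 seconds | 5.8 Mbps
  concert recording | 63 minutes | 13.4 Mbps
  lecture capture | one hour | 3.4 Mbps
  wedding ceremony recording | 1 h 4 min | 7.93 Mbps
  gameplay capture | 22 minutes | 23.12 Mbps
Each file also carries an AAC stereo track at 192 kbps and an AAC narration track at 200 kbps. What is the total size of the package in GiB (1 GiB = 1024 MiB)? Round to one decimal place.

Audio total: 192 + 200 = 392 kbps = 0.392 Mbps.
tutorial video: 6.732 Mbps × 2100 s = 14137.2 Mb
Twitch VOD: 6.192 Mbps × 18180 s = 112570.6 Mb
concert recording: 13.792 Mbps × 3780 s = 52133.8 Mb
lecture capture: 3.792 Mbps × 3600 s = 13651.2 Mb
wedding ceremony recording: 8.322 Mbps × 3840 s = 31956.5 Mb
gameplay capture: 23.512 Mbps × 1320 s = 31035.8 Mb
Total: 255485.0 Mb = 31935.6 MB.
= 29.74 GiB.

29.7 GiB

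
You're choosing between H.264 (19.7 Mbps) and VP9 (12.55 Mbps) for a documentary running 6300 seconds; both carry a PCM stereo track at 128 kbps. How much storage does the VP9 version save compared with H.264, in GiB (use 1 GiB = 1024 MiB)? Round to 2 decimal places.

5.24 GiB

Audio: 128 kbps = 0.128 Mbps.
H.264: 19.828 Mbps × 6300 s = 124916.4 Mb = 14.542 GiB.
VP9: 12.678 Mbps × 6300 s = 79871.4 Mb = 9.298 GiB.
Saving: 14.542 − 9.298 = 5.244 GiB.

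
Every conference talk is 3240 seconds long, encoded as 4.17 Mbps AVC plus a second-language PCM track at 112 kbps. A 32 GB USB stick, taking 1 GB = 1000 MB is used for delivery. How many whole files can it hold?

18

Audio: 112 kbps = 0.112 Mbps.
Total bitrate: 4.282 Mbps.
Per item: 4.282 Mbps × 3240 s = 13,874 Mb = 1,734 MB.
Capacity: 32 GB = 256,000 Mb; 18.45 items → 18 complete.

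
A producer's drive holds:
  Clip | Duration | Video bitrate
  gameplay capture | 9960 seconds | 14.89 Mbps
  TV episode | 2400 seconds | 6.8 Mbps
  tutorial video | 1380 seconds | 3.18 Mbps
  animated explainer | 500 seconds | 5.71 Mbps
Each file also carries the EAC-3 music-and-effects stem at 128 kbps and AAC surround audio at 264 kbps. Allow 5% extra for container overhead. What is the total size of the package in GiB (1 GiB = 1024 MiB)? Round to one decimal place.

21.7 GiB

Audio total: 128 + 264 = 392 kbps = 0.392 Mbps.
gameplay capture: 15.282 Mbps × 9960 s × 1.05 = 159819.2 Mb
TV episode: 7.192 Mbps × 2400 s × 1.05 = 18123.8 Mb
tutorial video: 3.572 Mbps × 1380 s × 1.05 = 5175.8 Mb
animated explainer: 6.102 Mbps × 500 s × 1.05 = 3203.6 Mb
Total: 186322.4 Mb = 23290.3 MB.
= 21.69 GiB.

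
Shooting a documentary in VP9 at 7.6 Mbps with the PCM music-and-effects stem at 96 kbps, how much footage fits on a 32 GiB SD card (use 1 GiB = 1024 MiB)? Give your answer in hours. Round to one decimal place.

9.9 hours

Audio: 96 kbps = 0.096 Mbps.
Total bitrate: 7.6 + 0.096 = 7.696 Mbps.
Capacity: 32 GiB = 274,878 Mb.
Recording time: 274,878 / 7.696 = 35,717 s ≈ 9.92 hours.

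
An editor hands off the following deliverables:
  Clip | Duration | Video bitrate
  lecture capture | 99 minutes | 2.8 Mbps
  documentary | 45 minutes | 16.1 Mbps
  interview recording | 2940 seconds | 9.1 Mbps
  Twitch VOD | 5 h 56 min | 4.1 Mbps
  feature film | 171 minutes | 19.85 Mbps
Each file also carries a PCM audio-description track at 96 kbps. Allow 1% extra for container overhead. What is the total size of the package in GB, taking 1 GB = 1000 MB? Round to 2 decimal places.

48.26 GB

Audio: 96 kbps = 0.096 Mbps.
lecture capture: 2.896 Mbps × 5940 s × 1.01 = 17374.3 Mb
documentary: 16.196 Mbps × 2700 s × 1.01 = 44166.5 Mb
interview recording: 9.196 Mbps × 2940 s × 1.01 = 27306.6 Mb
Twitch VOD: 4.196 Mbps × 21360 s × 1.01 = 90522.8 Mb
feature film: 19.946 Mbps × 10260 s × 1.01 = 206692.4 Mb
Total: 386062.6 Mb = 48257.8 MB.
= 48.26 GB.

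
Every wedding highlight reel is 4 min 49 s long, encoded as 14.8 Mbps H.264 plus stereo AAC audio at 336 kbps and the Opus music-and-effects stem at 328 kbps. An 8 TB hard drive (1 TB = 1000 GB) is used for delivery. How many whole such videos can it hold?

14320

4 min 49 s = 289 s
Audio total: 336 + 328 = 664 kbps = 0.664 Mbps.
Total bitrate: 15.464 Mbps.
Per item: 15.464 Mbps × 289 s = 4,469 Mb = 558.6 MB.
Capacity: 8 TB = 64,000,000 Mb; 14320.57 items → 14320 complete.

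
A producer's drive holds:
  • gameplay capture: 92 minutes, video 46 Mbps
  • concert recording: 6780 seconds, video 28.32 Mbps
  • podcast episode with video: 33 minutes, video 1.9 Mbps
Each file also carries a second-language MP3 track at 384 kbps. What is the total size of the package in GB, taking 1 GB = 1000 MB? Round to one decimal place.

56.9 GB

Audio: 384 kbps = 0.384 Mbps.
gameplay capture: 46.384 Mbps × 5520 s = 256039.7 Mb
concert recording: 28.704 Mbps × 6780 s = 194613.1 Mb
podcast episode with video: 2.284 Mbps × 1980 s = 4522.3 Mb
Total: 455175.1 Mb = 56896.9 MB.
= 56.90 GB.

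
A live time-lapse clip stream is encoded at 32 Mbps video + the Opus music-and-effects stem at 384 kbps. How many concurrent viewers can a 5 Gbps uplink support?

154

Audio: 384 kbps = 0.384 Mbps.
Per-viewer media rate: 32.384 Mbps.
5 Gbps = 5,000 Mbps; 5,000 / 32.384 = 154.40 → 154 viewers.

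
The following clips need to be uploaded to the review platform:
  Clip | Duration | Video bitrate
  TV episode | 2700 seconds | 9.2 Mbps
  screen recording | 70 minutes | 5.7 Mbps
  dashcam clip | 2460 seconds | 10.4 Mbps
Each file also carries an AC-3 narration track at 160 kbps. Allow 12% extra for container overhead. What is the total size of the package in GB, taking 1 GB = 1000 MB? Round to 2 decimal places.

10.62 GB

Audio: 160 kbps = 0.160 Mbps.
TV episode: 9.360 Mbps × 2700 s × 1.12 = 28304.6 Mb
screen recording: 5.860 Mbps × 4200 s × 1.12 = 27565.4 Mb
dashcam clip: 10.560 Mbps × 2460 s × 1.12 = 29094.9 Mb
Total: 84965.0 Mb = 10620.6 MB.
= 10.62 GB.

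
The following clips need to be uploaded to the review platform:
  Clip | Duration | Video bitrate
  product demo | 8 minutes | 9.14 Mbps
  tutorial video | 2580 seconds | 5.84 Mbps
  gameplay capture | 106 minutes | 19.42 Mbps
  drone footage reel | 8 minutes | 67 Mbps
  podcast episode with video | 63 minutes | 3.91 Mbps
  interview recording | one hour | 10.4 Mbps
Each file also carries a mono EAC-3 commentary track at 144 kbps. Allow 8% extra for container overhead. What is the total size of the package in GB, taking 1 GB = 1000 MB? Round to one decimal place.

31.0 GB

Audio: 144 kbps = 0.144 Mbps.
product demo: 9.284 Mbps × 480 s × 1.08 = 4812.8 Mb
tutorial video: 5.984 Mbps × 2580 s × 1.08 = 16673.8 Mb
gameplay capture: 19.564 Mbps × 6360 s × 1.08 = 134381.2 Mb
drone footage reel: 67.144 Mbps × 480 s × 1.08 = 34807.4 Mb
podcast episode with video: 4.054 Mbps × 3780 s × 1.08 = 16550.0 Mb
interview recording: 10.544 Mbps × 3600 s × 1.08 = 40995.1 Mb
Total: 248220.4 Mb = 31027.6 MB.
= 31.03 GB.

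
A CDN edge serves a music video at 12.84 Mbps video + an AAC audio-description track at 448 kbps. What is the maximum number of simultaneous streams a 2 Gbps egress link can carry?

150

Audio: 448 kbps = 0.448 Mbps.
Per-viewer media rate: 13.288 Mbps.
2 Gbps = 2,000 Mbps; 2,000 / 13.288 = 150.51 → 150 viewers.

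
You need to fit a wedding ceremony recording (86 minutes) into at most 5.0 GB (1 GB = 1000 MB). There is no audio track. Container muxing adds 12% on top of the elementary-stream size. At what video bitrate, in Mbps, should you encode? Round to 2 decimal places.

Budget: 5.0 GB = 40000.0 Mb.
Stream payload after overhead: 40000.0 / 1.12 = 35714.3 Mb.
86 min = 5160 s
Total bitrate budget: 35714.3 Mb / 5160 s = 6.921 Mbps.

6.92 Mbps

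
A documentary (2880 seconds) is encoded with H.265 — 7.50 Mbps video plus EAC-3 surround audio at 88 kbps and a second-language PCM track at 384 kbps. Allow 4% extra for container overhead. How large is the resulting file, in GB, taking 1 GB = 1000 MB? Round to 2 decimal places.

Audio total: 88 + 384 = 472 kbps = 0.472 Mbps.
Total bitrate: 7.50 + 0.472 = 7.972 Mbps.
Stream data: 7.972 Mbps × 2880 s = 22959.4 Mb.
With 4% container overhead: ×1.04.
23,878 Mb ÷ 8 = 2,985 MB → 2.985 GB.

2.98 GB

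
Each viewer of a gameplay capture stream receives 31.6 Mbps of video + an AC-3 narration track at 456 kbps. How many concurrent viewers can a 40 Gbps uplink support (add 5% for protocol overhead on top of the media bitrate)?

1188

Audio: 456 kbps = 0.456 Mbps.
Per-viewer media rate: 32.056 Mbps.
On the wire with 5% overhead: 33.659 Mbps.
40 Gbps = 40,000 Mbps; 40,000 / 33.659 = 1188.40 → 1188 viewers.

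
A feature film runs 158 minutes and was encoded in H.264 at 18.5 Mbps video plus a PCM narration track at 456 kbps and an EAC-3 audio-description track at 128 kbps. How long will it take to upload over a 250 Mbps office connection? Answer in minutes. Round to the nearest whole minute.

12 minutes

158 min = 9480 s
Audio total: 456 + 128 = 584 kbps = 0.584 Mbps.
Total bitrate: 19.084 Mbps.
File: 19.084 Mbps × 9480 s = 180916.3 Mb.
At 250 Mbps: 180916.3 / 250 = 723.7 s ≈ 12.1 minutes.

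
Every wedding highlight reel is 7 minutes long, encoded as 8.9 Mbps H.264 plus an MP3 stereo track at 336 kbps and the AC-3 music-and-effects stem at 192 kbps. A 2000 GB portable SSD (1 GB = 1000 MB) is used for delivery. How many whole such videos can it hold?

4040

7 min = 420 s
Audio total: 336 + 192 = 528 kbps = 0.528 Mbps.
Total bitrate: 9.428 Mbps.
Per item: 9.428 Mbps × 420 s = 3,960 Mb = 495.0 MB.
Capacity: 2000 GB = 16,000,000 Mb; 4040.65 items → 4040 complete.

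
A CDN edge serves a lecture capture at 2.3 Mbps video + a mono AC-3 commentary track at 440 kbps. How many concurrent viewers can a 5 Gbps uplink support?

Audio: 440 kbps = 0.440 Mbps.
Per-viewer media rate: 2.740 Mbps.
5 Gbps = 5,000 Mbps; 5,000 / 2.740 = 1824.82 → 1824 viewers.

1824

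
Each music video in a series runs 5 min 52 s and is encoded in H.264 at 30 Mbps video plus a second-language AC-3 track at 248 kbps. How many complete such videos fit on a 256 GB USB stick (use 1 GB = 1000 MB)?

192

5 min 52 s = 352 s
Audio: 248 kbps = 0.248 Mbps.
Total bitrate: 30.248 Mbps.
Per item: 30.248 Mbps × 352 s = 10,647 Mb = 1,331 MB.
Capacity: 256 GB = 2,048,000 Mb; 192.35 items → 192 complete.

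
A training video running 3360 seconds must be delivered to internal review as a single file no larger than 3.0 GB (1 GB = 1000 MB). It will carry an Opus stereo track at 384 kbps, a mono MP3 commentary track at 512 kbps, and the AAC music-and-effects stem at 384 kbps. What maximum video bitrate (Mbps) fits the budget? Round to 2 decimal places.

Budget: 3.0 GB = 24000.0 Mb.
Total bitrate budget: 24000.0 Mb / 3360 s = 7.143 Mbps.
Audio total: 384 + 512 + 384 = 1280 kbps = 1.280 Mbps.
Video: 7.143 − 1.280 = 5.863 Mbps.

5.86 Mbps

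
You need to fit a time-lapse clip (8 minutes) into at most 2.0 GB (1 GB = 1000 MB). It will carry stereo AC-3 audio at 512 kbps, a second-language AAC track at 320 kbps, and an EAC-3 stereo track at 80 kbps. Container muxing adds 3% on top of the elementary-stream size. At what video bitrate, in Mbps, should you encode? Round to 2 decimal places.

31.45 Mbps

Budget: 2.0 GB = 16000.0 Mb.
Stream payload after overhead: 16000.0 / 1.03 = 15534.0 Mb.
8 min = 480 s
Total bitrate budget: 15534.0 Mb / 480 s = 32.362 Mbps.
Audio total: 512 + 320 + 80 = 912 kbps = 0.912 Mbps.
Video: 32.362 − 0.912 = 31.450 Mbps.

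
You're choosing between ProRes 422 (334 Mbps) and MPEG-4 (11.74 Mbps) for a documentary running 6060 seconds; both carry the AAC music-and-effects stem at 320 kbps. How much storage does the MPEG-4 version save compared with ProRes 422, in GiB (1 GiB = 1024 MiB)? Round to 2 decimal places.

227.35 GiB

Audio: 320 kbps = 0.320 Mbps.
ProRes 422: 334.320 Mbps × 6060 s = 2025979.2 Mb = 235.855 GiB.
MPEG-4: 12.060 Mbps × 6060 s = 73083.6 Mb = 8.508 GiB.
Saving: 235.855 − 8.508 = 227.347 GiB.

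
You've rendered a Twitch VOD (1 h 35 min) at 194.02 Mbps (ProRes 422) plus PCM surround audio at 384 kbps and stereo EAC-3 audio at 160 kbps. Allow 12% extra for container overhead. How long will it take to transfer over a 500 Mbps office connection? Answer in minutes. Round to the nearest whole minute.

1 h 35 min = 95 min = 5700 s
Audio total: 384 + 160 = 544 kbps = 0.544 Mbps.
Total bitrate: 194.564 Mbps.
File: 194.564 Mbps × 5700 s = 1109014.8 Mb.
With 12% container overhead: ×1.12. → 1242096.6 Mb.
At 500 Mbps: 1242096.6 / 500 = 2484.2 s ≈ 41.4 minutes.

41 minutes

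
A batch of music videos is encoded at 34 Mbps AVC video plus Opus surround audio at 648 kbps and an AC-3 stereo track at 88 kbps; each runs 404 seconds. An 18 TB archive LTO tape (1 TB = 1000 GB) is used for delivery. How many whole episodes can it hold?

Audio total: 648 + 88 = 736 kbps = 0.736 Mbps.
Total bitrate: 34.736 Mbps.
Per item: 34.736 Mbps × 404 s = 14,033 Mb = 1,754 MB.
Capacity: 18 TB = 144,000,000 Mb; 10261.27 items → 10261 complete.

10261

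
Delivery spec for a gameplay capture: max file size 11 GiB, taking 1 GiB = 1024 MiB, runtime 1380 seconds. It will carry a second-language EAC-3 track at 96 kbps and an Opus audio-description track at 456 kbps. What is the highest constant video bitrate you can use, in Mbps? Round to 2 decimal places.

67.92 Mbps

Budget: 11 GiB = 94489.3 Mb.
Total bitrate budget: 94489.3 Mb / 1380 s = 68.470 Mbps.
Audio total: 96 + 456 = 552 kbps = 0.552 Mbps.
Video: 68.470 − 0.552 = 67.918 Mbps.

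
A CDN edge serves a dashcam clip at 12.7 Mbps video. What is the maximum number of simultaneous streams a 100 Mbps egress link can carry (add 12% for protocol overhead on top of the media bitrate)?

7

On the wire with 12% overhead: 14.224 Mbps.
100 Mbps = 100.0 Mbps; 100.0 / 14.224 = 7.03 → 7 viewers.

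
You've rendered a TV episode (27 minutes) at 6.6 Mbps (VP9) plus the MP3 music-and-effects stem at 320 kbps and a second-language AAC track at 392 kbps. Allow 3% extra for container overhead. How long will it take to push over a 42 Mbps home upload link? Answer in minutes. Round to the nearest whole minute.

5 minutes

27 min = 1620 s
Audio total: 320 + 392 = 712 kbps = 0.712 Mbps.
Total bitrate: 7.312 Mbps.
File: 7.312 Mbps × 1620 s = 11845.4 Mb.
With 3% container overhead: ×1.03. → 12200.8 Mb.
At 42 Mbps: 12200.8 / 42 = 290.5 s ≈ 4.84 minutes.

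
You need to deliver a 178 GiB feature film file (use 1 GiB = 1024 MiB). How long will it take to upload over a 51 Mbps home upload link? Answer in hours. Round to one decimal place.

File: 178 GiB = 1529008.4 Mb.
At 51 Mbps: 1529008.4 / 51 = 29980.6 s ≈ 8.33 hours.

8.3 hours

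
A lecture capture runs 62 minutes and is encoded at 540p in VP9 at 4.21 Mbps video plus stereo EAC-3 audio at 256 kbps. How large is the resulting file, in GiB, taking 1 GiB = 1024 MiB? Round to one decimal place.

1.9 GiB

62 min = 3720 s
Audio: 256 kbps = 0.256 Mbps.
Total bitrate: 4.21 + 0.256 = 4.466 Mbps.
Stream data: 4.466 Mbps × 3720 s = 16613.5 Mb.
16,614 Mb = 2,076,690,000 bytes ÷ 1,073,741,824 = 1.934 GiB.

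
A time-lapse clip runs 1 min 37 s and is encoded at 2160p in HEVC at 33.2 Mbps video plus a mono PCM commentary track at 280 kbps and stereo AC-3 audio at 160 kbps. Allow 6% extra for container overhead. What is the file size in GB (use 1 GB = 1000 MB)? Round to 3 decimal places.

0.432 GB

1 min 37 s = 97 s
Audio total: 280 + 160 = 440 kbps = 0.440 Mbps.
Total bitrate: 33.2 + 0.440 = 33.640 Mbps.
Stream data: 33.640 Mbps × 97 s = 3263.1 Mb.
With 6% container overhead: ×1.06.
3,459 Mb ÷ 8 = 432.4 MB → 0.4324 GB.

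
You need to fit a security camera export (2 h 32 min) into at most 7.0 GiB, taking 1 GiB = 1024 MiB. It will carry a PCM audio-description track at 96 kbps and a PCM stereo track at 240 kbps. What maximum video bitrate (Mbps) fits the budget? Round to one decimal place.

6.3 Mbps

Budget: 7.0 GiB = 60129.5 Mb.
2 h 32 min = 152 min = 9120 s
Total bitrate budget: 60129.5 Mb / 9120 s = 6.593 Mbps.
Audio total: 96 + 240 = 336 kbps = 0.336 Mbps.
Video: 6.593 − 0.336 = 6.257 Mbps.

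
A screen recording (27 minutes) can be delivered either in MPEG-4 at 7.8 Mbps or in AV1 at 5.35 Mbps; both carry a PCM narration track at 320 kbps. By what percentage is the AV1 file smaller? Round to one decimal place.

27 min = 1620 s
Audio: 320 kbps = 0.320 Mbps.
MPEG-4: 8.120 Mbps × 1620 s = 13154.4 Mb = 1.531 GiB.
AV1: 5.670 Mbps × 1620 s = 9185.4 Mb = 1.069 GiB.
Reduction: (1 − 1.069/1.531) × 100 = 30.17%.

30.2%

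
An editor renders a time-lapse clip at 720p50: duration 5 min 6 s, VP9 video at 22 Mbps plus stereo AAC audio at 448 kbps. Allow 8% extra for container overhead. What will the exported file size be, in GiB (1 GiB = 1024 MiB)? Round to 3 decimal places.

0.864 GiB

5 min 6 s = 306 s
Audio: 448 kbps = 0.448 Mbps.
Total bitrate: 22 + 0.448 = 22.448 Mbps.
Stream data: 22.448 Mbps × 306 s = 6869.1 Mb.
With 8% container overhead: ×1.08.
7,419 Mb = 927,326,880 bytes ÷ 1,073,741,824 = 0.8636 GiB.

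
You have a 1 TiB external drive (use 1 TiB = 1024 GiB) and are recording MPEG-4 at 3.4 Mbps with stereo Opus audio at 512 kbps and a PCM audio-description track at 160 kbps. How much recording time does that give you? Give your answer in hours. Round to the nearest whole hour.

Audio total: 512 + 160 = 672 kbps = 0.672 Mbps.
Total bitrate: 3.4 + 0.672 = 4.072 Mbps.
Capacity: 1 TiB = 8,796,093 Mb.
Recording time: 8,796,093 / 4.072 = 2,160,141 s ≈ 600 hours.

600 hours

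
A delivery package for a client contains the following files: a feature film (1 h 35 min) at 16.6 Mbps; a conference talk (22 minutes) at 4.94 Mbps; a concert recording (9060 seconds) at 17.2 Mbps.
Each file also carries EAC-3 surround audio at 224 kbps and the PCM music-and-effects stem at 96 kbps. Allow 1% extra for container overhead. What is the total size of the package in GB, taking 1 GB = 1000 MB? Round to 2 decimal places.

Audio total: 224 + 96 = 320 kbps = 0.320 Mbps.
feature film: 16.920 Mbps × 5700 s × 1.01 = 97408.4 Mb
conference talk: 5.260 Mbps × 1320 s × 1.01 = 7012.6 Mb
concert recording: 17.520 Mbps × 9060 s × 1.01 = 160318.5 Mb
Total: 264739.6 Mb = 33092.4 MB.
= 33.09 GB.

33.09 GB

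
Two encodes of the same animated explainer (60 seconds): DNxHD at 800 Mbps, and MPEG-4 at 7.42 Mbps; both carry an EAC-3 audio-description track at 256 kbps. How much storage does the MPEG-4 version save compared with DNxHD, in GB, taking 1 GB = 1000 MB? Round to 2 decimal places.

5.94 GB

Audio: 256 kbps = 0.256 Mbps.
DNxHD: 800.256 Mbps × 60 s = 48015.4 Mb = 6.002 GB.
MPEG-4: 7.676 Mbps × 60 s = 460.6 Mb = 0.058 GB.
Saving: 6.002 − 0.058 = 5.944 GB.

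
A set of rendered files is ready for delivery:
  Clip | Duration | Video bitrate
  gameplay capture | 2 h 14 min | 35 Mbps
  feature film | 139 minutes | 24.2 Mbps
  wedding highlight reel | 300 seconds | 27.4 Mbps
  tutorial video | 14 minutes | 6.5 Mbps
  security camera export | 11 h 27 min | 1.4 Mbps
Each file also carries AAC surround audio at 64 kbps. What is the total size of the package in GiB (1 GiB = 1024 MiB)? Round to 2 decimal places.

65.00 GiB

Audio: 64 kbps = 0.064 Mbps.
gameplay capture: 35.064 Mbps × 8040 s = 281914.6 Mb
feature film: 24.264 Mbps × 8340 s = 202361.8 Mb
wedding highlight reel: 27.464 Mbps × 300 s = 8239.2 Mb
tutorial video: 6.564 Mbps × 840 s = 5513.8 Mb
security camera export: 1.464 Mbps × 41220 s = 60346.1 Mb
Total: 558375.4 Mb = 69796.9 MB.
= 65.00 GiB.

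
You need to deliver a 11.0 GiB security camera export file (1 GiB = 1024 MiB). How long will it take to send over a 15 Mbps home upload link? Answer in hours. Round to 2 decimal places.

1.75 hours

File: 11.0 GiB = 94489.3 Mb.
At 15 Mbps: 94489.3 / 15 = 6299.3 s ≈ 1.75 hours.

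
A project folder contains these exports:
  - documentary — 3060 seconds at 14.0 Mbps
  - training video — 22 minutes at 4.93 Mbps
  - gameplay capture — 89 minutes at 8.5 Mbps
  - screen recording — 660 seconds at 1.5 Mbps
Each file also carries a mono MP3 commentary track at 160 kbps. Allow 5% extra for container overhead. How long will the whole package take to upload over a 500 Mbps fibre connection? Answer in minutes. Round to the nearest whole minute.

Audio: 160 kbps = 0.160 Mbps.
documentary: 14.160 Mbps × 3060 s × 1.05 = 45496.1 Mb
training video: 5.090 Mbps × 1320 s × 1.05 = 7054.7 Mb
gameplay capture: 8.660 Mbps × 5340 s × 1.05 = 48556.6 Mb
screen recording: 1.660 Mbps × 660 s × 1.05 = 1150.4 Mb
Total: 102257.8 Mb = 12782.2 MB.
At 500 Mbps: 102257.8 / 500 = 205 s ≈ 3.41 minutes.

3 minutes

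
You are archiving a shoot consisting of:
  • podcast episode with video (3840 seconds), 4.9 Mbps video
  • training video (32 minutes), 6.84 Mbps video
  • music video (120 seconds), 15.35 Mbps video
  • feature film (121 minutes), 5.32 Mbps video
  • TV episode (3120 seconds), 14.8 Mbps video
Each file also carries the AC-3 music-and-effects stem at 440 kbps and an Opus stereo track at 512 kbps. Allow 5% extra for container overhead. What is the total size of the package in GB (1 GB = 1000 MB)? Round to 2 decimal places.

Audio total: 440 + 512 = 952 kbps = 0.952 Mbps.
podcast episode with video: 5.852 Mbps × 3840 s × 1.05 = 23595.3 Mb
training video: 7.792 Mbps × 1920 s × 1.05 = 15708.7 Mb
music video: 16.302 Mbps × 120 s × 1.05 = 2054.1 Mb
feature film: 6.272 Mbps × 7260 s × 1.05 = 47811.5 Mb
TV episode: 15.752 Mbps × 3120 s × 1.05 = 51603.6 Mb
Total: 140773.0 Mb = 17596.6 MB.
= 17.60 GB.

17.60 GB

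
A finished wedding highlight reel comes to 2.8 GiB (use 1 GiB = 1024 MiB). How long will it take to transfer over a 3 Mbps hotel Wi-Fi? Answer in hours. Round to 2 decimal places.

File: 2.8 GiB = 24051.8 Mb.
At 3 Mbps: 24051.8 / 3 = 8017.3 s ≈ 2.23 hours.

2.23 hours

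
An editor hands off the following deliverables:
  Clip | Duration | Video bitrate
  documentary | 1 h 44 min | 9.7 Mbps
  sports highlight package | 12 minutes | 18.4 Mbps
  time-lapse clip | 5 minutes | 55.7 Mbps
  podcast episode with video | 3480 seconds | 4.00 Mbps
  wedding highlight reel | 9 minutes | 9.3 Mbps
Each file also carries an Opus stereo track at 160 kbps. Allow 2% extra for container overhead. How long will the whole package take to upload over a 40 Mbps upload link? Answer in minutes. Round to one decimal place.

Audio: 160 kbps = 0.160 Mbps.
documentary: 9.860 Mbps × 6240 s × 1.02 = 62756.9 Mb
sports highlight package: 18.560 Mbps × 720 s × 1.02 = 13630.5 Mb
time-lapse clip: 55.860 Mbps × 300 s × 1.02 = 17093.2 Mb
podcast episode with video: 4.160 Mbps × 3480 s × 1.02 = 14766.3 Mb
wedding highlight reel: 9.460 Mbps × 540 s × 1.02 = 5210.6 Mb
Total: 113457.5 Mb = 14182.2 MB.
At 40 Mbps: 113457.5 / 40 = 2836 s ≈ 47.3 minutes.

47.3 minutes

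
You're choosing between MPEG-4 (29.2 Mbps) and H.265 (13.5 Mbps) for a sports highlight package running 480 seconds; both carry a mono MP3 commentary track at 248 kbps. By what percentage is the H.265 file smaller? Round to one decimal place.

Audio: 248 kbps = 0.248 Mbps.
MPEG-4: 29.448 Mbps × 480 s = 14135.0 Mb = 1.767 GB.
H.265: 13.748 Mbps × 480 s = 6599.0 Mb = 0.825 GB.
Reduction: (1 − 0.825/1.767) × 100 = 53.31%.

53.3%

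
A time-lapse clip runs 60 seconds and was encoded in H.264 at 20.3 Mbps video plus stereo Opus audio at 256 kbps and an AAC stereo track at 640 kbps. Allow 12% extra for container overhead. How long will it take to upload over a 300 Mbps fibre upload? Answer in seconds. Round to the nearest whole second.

Audio total: 256 + 640 = 896 kbps = 0.896 Mbps.
Total bitrate: 21.196 Mbps.
File: 21.196 Mbps × 60 s = 1271.8 Mb.
With 12% container overhead: ×1.12. → 1424.4 Mb.
At 300 Mbps: 1424.4 / 300 = 4.7 s ≈ 4.75 seconds.

5 seconds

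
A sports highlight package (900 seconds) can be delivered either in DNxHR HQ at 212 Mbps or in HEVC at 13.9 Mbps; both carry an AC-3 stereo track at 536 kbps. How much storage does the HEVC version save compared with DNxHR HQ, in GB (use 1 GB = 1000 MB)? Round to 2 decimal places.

Audio: 536 kbps = 0.536 Mbps.
DNxHR HQ: 212.536 Mbps × 900 s = 191282.4 Mb = 23.910 GB.
HEVC: 14.436 Mbps × 900 s = 12992.4 Mb = 1.624 GB.
Saving: 23.910 − 1.624 = 22.286 GB.

22.29 GB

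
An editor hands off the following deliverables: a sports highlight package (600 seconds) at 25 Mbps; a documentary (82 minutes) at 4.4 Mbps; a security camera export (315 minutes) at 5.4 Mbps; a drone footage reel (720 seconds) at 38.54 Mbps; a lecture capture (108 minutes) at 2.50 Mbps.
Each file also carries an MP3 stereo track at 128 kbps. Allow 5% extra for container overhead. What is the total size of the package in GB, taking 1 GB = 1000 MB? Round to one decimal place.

24.5 GB

Audio: 128 kbps = 0.128 Mbps.
sports highlight package: 25.128 Mbps × 600 s × 1.05 = 15830.6 Mb
documentary: 4.528 Mbps × 4920 s × 1.05 = 23391.6 Mb
security camera export: 5.528 Mbps × 18900 s × 1.05 = 109703.2 Mb
drone footage reel: 38.668 Mbps × 720 s × 1.05 = 29233.0 Mb
lecture capture: 2.628 Mbps × 6480 s × 1.05 = 17880.9 Mb
Total: 196039.4 Mb = 24504.9 MB.
= 24.50 GB.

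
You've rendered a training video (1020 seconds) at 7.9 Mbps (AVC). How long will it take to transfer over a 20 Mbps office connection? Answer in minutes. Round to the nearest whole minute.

File: 7.900 Mbps × 1020 s = 8058.0 Mb.
At 20 Mbps: 8058.0 / 20 = 402.9 s ≈ 6.71 minutes.

7 minutes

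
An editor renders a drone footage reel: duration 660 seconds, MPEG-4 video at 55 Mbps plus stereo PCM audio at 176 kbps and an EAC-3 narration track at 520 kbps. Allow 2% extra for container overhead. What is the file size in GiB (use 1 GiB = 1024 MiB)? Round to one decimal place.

4.4 GiB

Audio total: 176 + 520 = 696 kbps = 0.696 Mbps.
Total bitrate: 55 + 0.696 = 55.696 Mbps.
Stream data: 55.696 Mbps × 660 s = 36759.4 Mb.
With 2% container overhead: ×1.02.
37,495 Mb = 4,686,818,400 bytes ÷ 1,073,741,824 = 4.365 GiB.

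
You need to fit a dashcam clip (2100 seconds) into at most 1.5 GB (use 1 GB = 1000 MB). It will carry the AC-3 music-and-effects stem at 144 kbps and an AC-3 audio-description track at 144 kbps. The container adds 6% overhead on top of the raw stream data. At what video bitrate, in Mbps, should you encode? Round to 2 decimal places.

5.10 Mbps

Budget: 1.5 GB = 12000.0 Mb.
Stream payload after overhead: 12000.0 / 1.06 = 11320.8 Mb.
Total bitrate budget: 11320.8 Mb / 2100 s = 5.391 Mbps.
Audio total: 144 + 144 = 288 kbps = 0.288 Mbps.
Video: 5.391 − 0.288 = 5.103 Mbps.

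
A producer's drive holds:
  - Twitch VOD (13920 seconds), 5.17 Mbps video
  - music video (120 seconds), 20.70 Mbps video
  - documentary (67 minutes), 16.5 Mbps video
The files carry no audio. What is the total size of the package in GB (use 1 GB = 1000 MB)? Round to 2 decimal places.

Twitch VOD: 5.170 Mbps × 13920 s = 71966.4 Mb
music video: 20.700 Mbps × 120 s = 2484.0 Mb
documentary: 16.500 Mbps × 4020 s = 66330.0 Mb
Total: 140780.4 Mb = 17597.5 MB.
= 17.60 GB.

17.60 GB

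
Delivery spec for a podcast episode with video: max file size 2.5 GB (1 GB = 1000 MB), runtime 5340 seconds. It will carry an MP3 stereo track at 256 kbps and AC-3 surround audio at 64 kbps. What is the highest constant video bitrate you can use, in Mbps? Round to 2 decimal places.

Budget: 2.5 GB = 20000.0 Mb.
Total bitrate budget: 20000.0 Mb / 5340 s = 3.745 Mbps.
Audio total: 256 + 64 = 320 kbps = 0.320 Mbps.
Video: 3.745 − 0.320 = 3.425 Mbps.

3.43 Mbps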